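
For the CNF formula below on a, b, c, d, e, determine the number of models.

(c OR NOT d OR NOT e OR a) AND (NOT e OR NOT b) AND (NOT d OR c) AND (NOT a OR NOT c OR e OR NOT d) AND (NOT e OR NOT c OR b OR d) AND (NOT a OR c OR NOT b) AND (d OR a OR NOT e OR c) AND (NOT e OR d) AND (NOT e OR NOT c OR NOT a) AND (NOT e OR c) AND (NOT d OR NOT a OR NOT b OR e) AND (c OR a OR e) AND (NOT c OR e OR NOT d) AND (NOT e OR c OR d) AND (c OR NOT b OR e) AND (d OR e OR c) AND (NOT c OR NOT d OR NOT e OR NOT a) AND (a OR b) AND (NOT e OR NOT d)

There are 2^5 = 32 truth assignments over (a, b, c, d, e).
Split on a. With a = true, the clauses containing a are satisfied and NOT a drops from the rest; 2 of the 2^4 = 16 assignments to the other variables satisfy what remains.
With a = false, by the same count on the reduced clause set, 1 assignment works.
Total: 2 + 1 = 3.

3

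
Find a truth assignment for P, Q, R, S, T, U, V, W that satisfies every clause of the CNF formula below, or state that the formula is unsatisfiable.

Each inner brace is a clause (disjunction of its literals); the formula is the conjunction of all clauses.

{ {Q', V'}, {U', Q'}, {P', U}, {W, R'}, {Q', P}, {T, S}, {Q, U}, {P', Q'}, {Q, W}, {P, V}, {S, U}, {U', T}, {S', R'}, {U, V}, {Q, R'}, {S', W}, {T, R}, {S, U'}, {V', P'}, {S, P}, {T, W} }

Suppose Q = 0.
The clause (U) is unit, so U = 1.
The clause (W) is unit, so W = 1.
The clause (T) is unit, so T = 1.
The clause (R') is unit, so R = 0.
The clause (S) is unit, so S = 1.
Suppose P = 1.
The clause (V') is unit, so V = 0.
All clauses are satisfied.

P ↦ 1, Q ↦ 0, R ↦ 0, S ↦ 1, T ↦ 1, U ↦ 1, V ↦ 0, W ↦ 1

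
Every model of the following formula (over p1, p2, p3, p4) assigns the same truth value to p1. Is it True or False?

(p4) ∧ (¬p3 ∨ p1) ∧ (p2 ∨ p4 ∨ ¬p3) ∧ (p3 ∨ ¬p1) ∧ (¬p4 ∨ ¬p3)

Suppose p1 = True.
Unit clause (p4) forces p4 = True.
Unit clause (p3) forces p3 = True.
That conflicts with the unit clause (¬p3).
So every satisfying assignment has p1 = False.

False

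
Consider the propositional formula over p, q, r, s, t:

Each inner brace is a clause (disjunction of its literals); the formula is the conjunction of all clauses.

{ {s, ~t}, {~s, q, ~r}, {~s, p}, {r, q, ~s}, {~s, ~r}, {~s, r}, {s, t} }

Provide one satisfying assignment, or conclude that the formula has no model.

UNSATISFIABLE

Suppose s = 1.
From the singleton clause (p), p = 1.
From the singleton clause (~r), r = 0.
That conflicts with the unit clause (r).
Backtrack on s: now try s = 0.
From the singleton clause (~t), t = 0.
That conflicts with the unit clause (t).
Neither s = 1 nor s = 0 works.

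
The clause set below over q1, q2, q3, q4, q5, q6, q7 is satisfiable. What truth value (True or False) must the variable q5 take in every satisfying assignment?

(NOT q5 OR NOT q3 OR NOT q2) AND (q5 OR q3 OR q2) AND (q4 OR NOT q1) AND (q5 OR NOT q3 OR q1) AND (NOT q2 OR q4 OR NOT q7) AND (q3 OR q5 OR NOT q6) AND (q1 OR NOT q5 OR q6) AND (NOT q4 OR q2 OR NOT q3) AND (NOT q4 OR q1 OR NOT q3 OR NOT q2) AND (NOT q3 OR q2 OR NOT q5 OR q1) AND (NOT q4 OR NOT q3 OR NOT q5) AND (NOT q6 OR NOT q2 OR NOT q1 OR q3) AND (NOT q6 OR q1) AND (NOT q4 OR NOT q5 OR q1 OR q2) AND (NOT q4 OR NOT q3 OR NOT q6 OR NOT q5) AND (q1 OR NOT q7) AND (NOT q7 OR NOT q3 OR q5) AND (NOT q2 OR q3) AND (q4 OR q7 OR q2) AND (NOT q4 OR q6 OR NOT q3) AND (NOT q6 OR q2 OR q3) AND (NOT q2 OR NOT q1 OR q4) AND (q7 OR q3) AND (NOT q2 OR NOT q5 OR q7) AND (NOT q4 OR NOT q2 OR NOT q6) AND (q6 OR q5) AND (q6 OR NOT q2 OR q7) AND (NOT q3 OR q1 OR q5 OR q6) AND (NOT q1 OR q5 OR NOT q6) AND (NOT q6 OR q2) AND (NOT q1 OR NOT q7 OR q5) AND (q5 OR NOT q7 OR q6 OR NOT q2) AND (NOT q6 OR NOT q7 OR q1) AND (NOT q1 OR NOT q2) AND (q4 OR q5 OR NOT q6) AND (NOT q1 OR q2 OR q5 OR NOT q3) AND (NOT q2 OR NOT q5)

True

Suppose q5 = false.
(q6) alone gives q6 = true.
(q3) alone gives q3 = true.
(q1) alone gives q1 = true.
Now (NOT q1) is unsatisfied and unit — conflict.
So every satisfying assignment has q5 = True.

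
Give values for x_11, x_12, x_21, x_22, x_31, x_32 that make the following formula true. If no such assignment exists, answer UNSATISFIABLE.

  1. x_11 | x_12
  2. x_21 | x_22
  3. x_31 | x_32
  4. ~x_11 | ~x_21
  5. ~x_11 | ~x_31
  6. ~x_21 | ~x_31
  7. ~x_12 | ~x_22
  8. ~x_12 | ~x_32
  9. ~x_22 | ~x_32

UNSATISFIABLE

Branch on x_11: set x_11 = 1.
The clause (~x_21) is unit, so x_21 = 0.
The clause (x_22) is unit, so x_22 = 1.
The clause (~x_31) is unit, so x_31 = 0.
The clause (x_32) is unit, so x_32 = 1.
Now (~x_32) is unsatisfied and unit — conflict.
Backtrack on x_11: now try x_11 = 0.
The clause (x_12) is unit, so x_12 = 1.
The clause (~x_22) is unit, so x_22 = 0.
The clause (x_21) is unit, so x_21 = 1.
The clause (~x_31) is unit, so x_31 = 0.
The clause (x_32) is unit, so x_32 = 1.
Now (~x_32) is unsatisfied and unit — conflict.
Both values of x_11 lead to a conflict.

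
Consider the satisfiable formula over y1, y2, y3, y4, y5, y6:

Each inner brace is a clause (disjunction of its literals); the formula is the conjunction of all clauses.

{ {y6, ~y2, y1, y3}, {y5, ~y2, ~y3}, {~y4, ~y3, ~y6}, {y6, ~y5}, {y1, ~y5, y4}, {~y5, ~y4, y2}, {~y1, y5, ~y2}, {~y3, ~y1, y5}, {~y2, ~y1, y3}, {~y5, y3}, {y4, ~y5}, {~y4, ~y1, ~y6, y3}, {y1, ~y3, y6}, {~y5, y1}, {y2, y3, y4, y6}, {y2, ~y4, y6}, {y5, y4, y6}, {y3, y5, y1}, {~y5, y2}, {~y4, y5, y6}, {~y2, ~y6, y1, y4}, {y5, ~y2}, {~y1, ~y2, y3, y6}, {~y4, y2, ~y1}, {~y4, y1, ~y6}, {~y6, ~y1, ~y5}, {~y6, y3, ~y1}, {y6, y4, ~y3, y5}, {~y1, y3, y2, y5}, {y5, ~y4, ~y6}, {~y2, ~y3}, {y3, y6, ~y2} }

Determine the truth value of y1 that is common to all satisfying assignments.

False

Suppose y1 = 1.
Suppose y6 = 1.
From the singleton clause (~y5), y5 = 0.
From the singleton clause (~y2), y2 = 0.
From the singleton clause (~y3), y3 = 0.
But (y3) is also a unit clause — contradiction.
Backtrack on y6: now try y6 = 0.
From the singleton clause (~y5), y5 = 0.
From the singleton clause (~y2), y2 = 0.
From the singleton clause (~y3), y3 = 0.
But (y3) is also a unit clause — contradiction.
Either choice for y6 ends in contradiction.
So every satisfying assignment has y1 = False.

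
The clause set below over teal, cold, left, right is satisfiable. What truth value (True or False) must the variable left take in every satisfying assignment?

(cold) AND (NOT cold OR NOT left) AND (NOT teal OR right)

Suppose left = true.
(cold) alone gives cold = true.
Now (NOT cold) is unsatisfied and unit — conflict.
So every satisfying assignment has left = False.

False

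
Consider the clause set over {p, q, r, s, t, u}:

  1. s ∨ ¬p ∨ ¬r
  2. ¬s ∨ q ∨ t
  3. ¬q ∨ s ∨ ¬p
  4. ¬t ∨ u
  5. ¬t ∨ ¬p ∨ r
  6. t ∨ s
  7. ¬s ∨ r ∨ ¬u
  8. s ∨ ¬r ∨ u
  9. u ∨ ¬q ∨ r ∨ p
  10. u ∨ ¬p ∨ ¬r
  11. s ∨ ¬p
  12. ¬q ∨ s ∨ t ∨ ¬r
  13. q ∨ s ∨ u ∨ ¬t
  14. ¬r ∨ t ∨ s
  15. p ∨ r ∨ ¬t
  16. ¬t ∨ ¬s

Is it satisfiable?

Yes

Suppose t = False.
Unit clause (s) forces s = True.
Unit clause (q) forces q = True.
Suppose r = True.
Suppose u = False.
Unit clause (¬p) forces p = False.
All clauses are satisfied.
A satisfying assignment: p=False,  q=True,  r=True,  s=True,  t=False,  u=False.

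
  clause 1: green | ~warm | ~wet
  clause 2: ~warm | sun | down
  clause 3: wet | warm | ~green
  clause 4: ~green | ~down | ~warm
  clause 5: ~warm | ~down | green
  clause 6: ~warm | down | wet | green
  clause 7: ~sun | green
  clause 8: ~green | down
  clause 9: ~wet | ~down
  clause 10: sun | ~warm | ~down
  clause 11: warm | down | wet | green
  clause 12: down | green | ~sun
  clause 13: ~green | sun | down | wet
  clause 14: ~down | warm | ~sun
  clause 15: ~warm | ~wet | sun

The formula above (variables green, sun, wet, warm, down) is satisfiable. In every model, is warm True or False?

Suppose warm = 1.
Branch on green: set green = 1.
(~down) alone gives down = 0.
That conflicts with the unit clause (down).
So green must be the other value — set green = 0.
(~wet) alone gives wet = 0.
(~down) alone gives down = 0.
That conflicts with the unit clause (down).
Either choice for green ends in contradiction.
So every satisfying assignment has warm = False.

False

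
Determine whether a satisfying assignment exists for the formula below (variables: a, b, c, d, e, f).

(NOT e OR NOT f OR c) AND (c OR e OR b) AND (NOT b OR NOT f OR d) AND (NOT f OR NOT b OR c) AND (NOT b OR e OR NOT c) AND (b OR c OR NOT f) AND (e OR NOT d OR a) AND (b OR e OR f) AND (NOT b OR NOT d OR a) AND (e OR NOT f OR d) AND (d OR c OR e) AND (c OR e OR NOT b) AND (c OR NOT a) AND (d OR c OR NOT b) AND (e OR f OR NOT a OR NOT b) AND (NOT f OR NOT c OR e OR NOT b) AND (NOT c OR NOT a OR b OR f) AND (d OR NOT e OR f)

Satisfiable

Suppose c = true.
Suppose b = true.
From the singleton clause (e), e = true.
Suppose f = true.
From the singleton clause (d), d = true.
From the singleton clause (a), a = true.
This assignment satisfies each clause.
A satisfying assignment: a=true,  b=true,  c=true,  d=true,  e=true,  f=true.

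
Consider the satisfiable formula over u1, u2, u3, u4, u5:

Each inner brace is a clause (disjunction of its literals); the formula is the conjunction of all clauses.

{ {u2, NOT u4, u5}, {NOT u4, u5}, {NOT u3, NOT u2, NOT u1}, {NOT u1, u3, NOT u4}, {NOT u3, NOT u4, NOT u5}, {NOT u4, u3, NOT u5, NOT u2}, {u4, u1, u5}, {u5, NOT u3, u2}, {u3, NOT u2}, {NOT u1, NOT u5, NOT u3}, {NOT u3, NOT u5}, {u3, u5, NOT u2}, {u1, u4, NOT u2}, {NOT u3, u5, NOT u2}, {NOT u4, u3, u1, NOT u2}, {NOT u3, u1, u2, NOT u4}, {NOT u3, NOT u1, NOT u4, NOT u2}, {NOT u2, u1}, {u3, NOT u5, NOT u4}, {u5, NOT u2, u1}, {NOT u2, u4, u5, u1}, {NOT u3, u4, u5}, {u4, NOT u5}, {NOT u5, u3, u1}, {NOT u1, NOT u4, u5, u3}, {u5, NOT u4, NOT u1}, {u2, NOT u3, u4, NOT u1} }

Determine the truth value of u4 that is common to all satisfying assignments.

Suppose u4 = true.
(u5) alone gives u5 = true.
(NOT u3) alone gives u3 = false.
But (u3) is also a unit clause — contradiction.
So every satisfying assignment has u4 = False.

False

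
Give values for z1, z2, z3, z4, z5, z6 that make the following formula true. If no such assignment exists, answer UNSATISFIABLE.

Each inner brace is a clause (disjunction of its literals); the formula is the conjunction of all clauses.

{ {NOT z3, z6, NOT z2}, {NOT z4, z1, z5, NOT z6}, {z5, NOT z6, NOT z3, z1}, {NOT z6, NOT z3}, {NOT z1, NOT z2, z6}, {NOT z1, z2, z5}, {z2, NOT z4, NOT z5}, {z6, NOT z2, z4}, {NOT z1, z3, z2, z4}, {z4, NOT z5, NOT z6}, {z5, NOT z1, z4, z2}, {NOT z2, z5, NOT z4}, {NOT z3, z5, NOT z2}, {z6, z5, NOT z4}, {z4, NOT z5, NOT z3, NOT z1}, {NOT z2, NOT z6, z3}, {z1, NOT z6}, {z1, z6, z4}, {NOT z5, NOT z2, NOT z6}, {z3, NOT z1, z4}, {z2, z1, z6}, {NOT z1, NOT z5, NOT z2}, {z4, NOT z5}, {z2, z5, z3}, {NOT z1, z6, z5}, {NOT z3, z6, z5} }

z1 ↦ false, z2 ↦ true, z3 ↦ false, z4 ↦ true, z5 ↦ true, z6 ↦ false

Branch on z6: set z6 = false.
Branch on z3: set z3 = false.
Branch on z1: set z1 = false.
Unit clause (z4) forces z4 = true.
Unit clause (z5) forces z5 = true.
Unit clause (z2) forces z2 = true.
All clauses are satisfied.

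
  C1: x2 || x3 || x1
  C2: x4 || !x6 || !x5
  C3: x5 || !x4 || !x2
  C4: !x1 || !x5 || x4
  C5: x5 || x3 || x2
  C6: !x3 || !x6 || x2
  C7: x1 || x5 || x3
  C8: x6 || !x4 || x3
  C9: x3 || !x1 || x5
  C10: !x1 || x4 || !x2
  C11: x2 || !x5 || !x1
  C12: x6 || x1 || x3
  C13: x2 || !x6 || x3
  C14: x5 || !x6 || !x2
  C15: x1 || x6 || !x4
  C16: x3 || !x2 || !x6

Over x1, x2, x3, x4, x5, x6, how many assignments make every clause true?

9

There are 2^6 = 64 truth assignments over (x1, x2, x3, x4, x5, x6).
Split on x2. With x2 = true, the clauses containing x2 are satisfied and !x2 drops from the rest; 5 of the 2^5 = 32 assignments to the other variables satisfy what remains.
With x2 = false, by the same count on the reduced clause set, 4 assignments work.
Total: 5 + 4 = 9.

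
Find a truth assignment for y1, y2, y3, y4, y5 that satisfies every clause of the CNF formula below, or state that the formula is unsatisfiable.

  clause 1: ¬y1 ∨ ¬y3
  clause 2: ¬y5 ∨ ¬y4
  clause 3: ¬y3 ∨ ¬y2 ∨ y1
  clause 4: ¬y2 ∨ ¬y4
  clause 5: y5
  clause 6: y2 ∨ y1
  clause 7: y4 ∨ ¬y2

The clause (y5) is unit, so y5 = True.
The clause (¬y4) is unit, so y4 = False.
The clause (¬y2) is unit, so y2 = False.
The clause (y1) is unit, so y1 = True.
The clause (¬y3) is unit, so y3 = False.
This assignment satisfies each clause.

y1 ↦ True, y2 ↦ False, y3 ↦ False, y4 ↦ False, y5 ↦ True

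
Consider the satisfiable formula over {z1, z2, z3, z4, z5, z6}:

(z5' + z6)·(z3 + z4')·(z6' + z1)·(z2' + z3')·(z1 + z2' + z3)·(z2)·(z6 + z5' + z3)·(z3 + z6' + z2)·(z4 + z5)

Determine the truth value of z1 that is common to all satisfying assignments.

Suppose z1 = 0.
From the singleton clause (z6'), z6 = 0.
From the singleton clause (z5'), z5 = 0.
From the singleton clause (z2), z2 = 1.
From the singleton clause (z3'), z3 = 0.
Now (z3) is unsatisfied and unit — conflict.
So every satisfying assignment has z1 = True.

True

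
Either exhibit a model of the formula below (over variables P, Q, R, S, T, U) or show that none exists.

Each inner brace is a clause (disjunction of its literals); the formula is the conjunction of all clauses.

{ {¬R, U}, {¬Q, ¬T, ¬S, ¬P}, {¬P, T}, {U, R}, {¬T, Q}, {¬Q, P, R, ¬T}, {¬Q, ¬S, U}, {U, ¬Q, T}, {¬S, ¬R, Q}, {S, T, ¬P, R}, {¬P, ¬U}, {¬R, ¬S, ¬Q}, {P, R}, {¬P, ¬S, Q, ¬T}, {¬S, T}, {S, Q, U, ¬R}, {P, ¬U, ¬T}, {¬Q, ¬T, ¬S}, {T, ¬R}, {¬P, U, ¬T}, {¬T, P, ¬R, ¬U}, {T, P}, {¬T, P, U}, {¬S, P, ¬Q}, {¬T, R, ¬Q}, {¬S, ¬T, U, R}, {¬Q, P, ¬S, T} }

UNSATISFIABLE

Suppose R = False.
Unit clause (U) forces U = True.
Unit clause (¬P) forces P = False.
But (P) is also a unit clause — contradiction.
Backtrack on R: now try R = True.
Unit clause (U) forces U = True.
Unit clause (¬P) forces P = False.
Unit clause (¬T) forces T = False.
But (T) is also a unit clause — contradiction.
Both values of R lead to a conflict.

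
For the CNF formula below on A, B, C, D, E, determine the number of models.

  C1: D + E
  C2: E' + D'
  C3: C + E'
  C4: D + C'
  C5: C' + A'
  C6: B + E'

There are 2^5 = 32 truth assignments over (A, B, C, D, E).
Split on D. With D = 1, the clauses containing D are satisfied and D' drops from the rest; 6 of the 2^4 = 16 assignments to the other variables satisfy what remains.
With D = 0, by the same count on the reduced clause set, 0 assignments work.
(One model: A=F, B=F, C=F, D=T, E=F.)
Total: 6 + 0 = 6.

6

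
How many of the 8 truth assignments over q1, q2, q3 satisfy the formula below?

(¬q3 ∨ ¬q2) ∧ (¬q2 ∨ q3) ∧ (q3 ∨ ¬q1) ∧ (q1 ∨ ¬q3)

There are 2^3 = 8 truth assignments over (q1, q2, q3).
Check each against the 4 clauses (columns in the order q1, q2, q3):
  F F F  ✓ satisfies all
  F F T  ✗ fails (q1 ∨ ¬q3)
  F T F  ✗ fails (¬q2 ∨ q3)
  F T T  ✗ fails (¬q3 ∨ ¬q2)
  T F F  ✗ fails (q3 ∨ ¬q1)
  T F T  ✓ satisfies all
  T T F  ✗ fails (¬q2 ∨ q3)
  T T T  ✗ fails (¬q3 ∨ ¬q2)
2 of the 8 rows are models.

2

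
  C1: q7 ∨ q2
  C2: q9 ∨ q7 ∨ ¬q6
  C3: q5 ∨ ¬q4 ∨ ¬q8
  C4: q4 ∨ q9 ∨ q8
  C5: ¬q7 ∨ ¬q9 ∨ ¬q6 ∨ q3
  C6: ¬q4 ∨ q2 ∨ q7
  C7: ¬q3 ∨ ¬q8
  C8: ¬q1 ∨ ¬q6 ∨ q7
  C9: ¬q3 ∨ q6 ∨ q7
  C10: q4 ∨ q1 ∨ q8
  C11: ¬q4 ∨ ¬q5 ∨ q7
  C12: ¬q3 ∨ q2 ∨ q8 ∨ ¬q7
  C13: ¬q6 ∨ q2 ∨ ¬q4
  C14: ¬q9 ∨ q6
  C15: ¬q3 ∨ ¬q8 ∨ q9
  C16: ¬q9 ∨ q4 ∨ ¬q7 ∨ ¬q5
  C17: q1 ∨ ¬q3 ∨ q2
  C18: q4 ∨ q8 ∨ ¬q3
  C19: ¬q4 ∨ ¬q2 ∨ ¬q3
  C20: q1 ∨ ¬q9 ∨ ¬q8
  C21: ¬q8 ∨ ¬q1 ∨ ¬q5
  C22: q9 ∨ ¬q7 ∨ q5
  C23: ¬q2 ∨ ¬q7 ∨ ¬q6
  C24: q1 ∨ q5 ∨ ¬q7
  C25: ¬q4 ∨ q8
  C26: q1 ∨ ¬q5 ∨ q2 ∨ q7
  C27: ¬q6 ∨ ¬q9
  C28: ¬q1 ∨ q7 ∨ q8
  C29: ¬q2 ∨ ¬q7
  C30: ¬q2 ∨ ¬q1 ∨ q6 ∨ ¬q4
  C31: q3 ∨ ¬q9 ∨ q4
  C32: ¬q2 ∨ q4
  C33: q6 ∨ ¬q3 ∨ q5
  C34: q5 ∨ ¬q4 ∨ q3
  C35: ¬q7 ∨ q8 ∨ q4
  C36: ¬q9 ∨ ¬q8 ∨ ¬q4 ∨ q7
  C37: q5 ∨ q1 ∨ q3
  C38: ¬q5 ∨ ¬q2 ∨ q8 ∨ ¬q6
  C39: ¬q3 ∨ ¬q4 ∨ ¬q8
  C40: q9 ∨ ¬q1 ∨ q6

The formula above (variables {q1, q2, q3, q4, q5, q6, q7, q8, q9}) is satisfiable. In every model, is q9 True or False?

False

Suppose q9 = True.
Unit clause (q6) forces q6 = True.
That conflicts with the unit clause (¬q6).
So every satisfying assignment has q9 = False.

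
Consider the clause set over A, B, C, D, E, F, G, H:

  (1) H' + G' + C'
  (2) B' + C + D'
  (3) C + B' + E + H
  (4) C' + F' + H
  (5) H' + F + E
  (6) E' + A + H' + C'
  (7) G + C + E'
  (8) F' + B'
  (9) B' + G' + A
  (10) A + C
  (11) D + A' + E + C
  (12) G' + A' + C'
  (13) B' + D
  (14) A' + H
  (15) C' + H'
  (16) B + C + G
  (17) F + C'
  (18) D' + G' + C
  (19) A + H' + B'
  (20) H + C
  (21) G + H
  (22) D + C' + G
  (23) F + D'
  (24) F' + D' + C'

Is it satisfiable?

Satisfiable

Case F = 1:
The clause (B') is unit, so B = 0.
Case C = 0:
The clause (A) is unit, so A = 1.
The clause (H) is unit, so H = 1.
The clause (G) is unit, so G = 1.
The clause (D') is unit, so D = 0.
The clause (E) is unit, so E = 1.
This assignment satisfies each clause.
A satisfying assignment: A=1, B=0, C=0, D=0, E=1, F=1, G=1, H=1.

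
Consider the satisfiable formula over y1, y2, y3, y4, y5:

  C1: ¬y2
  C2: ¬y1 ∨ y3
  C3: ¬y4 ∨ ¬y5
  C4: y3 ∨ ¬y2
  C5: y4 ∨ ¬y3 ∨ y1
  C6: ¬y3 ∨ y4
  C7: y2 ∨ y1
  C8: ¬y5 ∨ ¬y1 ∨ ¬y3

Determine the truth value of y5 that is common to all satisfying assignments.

False

Suppose y5 = True.
From the singleton clause (¬y2), y2 = False.
From the singleton clause (¬y4), y4 = False.
From the singleton clause (¬y3), y3 = False.
From the singleton clause (¬y1), y1 = False.
Now (y1) is unsatisfied and unit — conflict.
So every satisfying assignment has y5 = False.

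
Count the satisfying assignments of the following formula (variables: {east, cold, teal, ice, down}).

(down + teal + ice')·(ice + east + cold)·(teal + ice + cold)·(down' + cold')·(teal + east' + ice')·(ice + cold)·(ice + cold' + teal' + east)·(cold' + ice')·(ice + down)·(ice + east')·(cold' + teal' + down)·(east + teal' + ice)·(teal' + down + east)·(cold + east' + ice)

4

There are 2^5 = 32 truth assignments over (east, cold, teal, ice, down).
Split on teal. With teal = 1, the clauses containing teal are satisfied and teal' drops from the rest; 3 of the 2^4 = 16 assignments to the other variables satisfy what remains.
With teal = 0, by the same count on the reduced clause set, 1 assignment works.
Total: 3 + 1 = 4.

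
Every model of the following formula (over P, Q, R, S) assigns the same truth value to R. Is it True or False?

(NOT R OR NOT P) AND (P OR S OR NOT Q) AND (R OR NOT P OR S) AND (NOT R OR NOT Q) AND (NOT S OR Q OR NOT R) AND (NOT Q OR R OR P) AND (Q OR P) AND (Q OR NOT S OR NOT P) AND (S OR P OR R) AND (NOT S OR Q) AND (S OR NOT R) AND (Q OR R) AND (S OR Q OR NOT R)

False

Suppose R = true.
Unit clause (NOT P) forces P = false.
Unit clause (NOT Q) forces Q = false.
That conflicts with the unit clause (Q).
So every satisfying assignment has R = False.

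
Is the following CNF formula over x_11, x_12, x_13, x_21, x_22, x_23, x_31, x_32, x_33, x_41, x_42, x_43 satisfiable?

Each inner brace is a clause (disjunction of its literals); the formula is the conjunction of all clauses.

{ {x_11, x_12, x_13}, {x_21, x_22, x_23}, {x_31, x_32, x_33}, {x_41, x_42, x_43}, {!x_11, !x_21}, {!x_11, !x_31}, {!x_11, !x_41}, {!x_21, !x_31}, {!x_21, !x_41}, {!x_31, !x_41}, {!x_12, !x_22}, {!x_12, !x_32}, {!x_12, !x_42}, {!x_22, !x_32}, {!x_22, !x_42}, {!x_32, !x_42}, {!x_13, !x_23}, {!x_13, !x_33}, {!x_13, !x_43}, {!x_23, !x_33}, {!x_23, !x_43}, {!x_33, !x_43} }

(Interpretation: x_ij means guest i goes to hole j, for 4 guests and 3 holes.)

Branch on x_11: set x_11 = false.
Branch on x_12: set x_12 = true.
Unit clause (!x_22) forces x_22 = false.
Unit clause (!x_32) forces x_32 = false.
Unit clause (!x_42) forces x_42 = false.
Branch on x_21: set x_21 = true.
Unit clause (!x_31) forces x_31 = false.
Unit clause (x_33) forces x_33 = true.
Unit clause (!x_41) forces x_41 = false.
Unit clause (x_43) forces x_43 = true.
That conflicts with the unit clause (!x_43).
Backtrack on x_21: now try x_21 = false.
Unit clause (x_23) forces x_23 = true.
Unit clause (!x_13) forces x_13 = false.
Unit clause (!x_33) forces x_33 = false.
Unit clause (x_31) forces x_31 = true.
Unit clause (!x_41) forces x_41 = false.
Unit clause (x_43) forces x_43 = true.
That conflicts with the unit clause (!x_43).
Either choice for x_21 ends in contradiction.
Backtrack on x_12: now try x_12 = false.
Unit clause (x_13) forces x_13 = true.
Unit clause (!x_23) forces x_23 = false.
Unit clause (!x_33) forces x_33 = false.
Unit clause (!x_43) forces x_43 = false.
Branch on x_21: set x_21 = true.
Unit clause (!x_31) forces x_31 = false.
Unit clause (x_32) forces x_32 = true.
Unit clause (!x_41) forces x_41 = false.
Unit clause (x_42) forces x_42 = true.
That conflicts with the unit clause (!x_42).
Backtrack on x_21: now try x_21 = false.
Unit clause (x_22) forces x_22 = true.
Unit clause (!x_32) forces x_32 = false.
Unit clause (x_31) forces x_31 = true.
Unit clause (!x_41) forces x_41 = false.
Unit clause (x_42) forces x_42 = true.
That conflicts with the unit clause (!x_42).
Either choice for x_21 ends in contradiction.
Either choice for x_12 ends in contradiction.
Backtrack on x_11: now try x_11 = true.
Unit clause (!x_21) forces x_21 = false.
Unit clause (!x_31) forces x_31 = false.
Unit clause (!x_41) forces x_41 = false.
Branch on x_22: set x_22 = true.
Unit clause (!x_12) forces x_12 = false.
Unit clause (!x_32) forces x_32 = false.
Unit clause (x_33) forces x_33 = true.
Unit clause (!x_42) forces x_42 = false.
Unit clause (x_43) forces x_43 = true.
That conflicts with the unit clause (!x_43).
Backtrack on x_22: now try x_22 = false.
Unit clause (x_23) forces x_23 = true.
Unit clause (!x_13) forces x_13 = false.
Unit clause (!x_33) forces x_33 = false.
Unit clause (x_32) forces x_32 = true.
Unit clause (!x_12) forces x_12 = false.
Unit clause (!x_42) forces x_42 = false.
Unit clause (x_43) forces x_43 = true.
That conflicts with the unit clause (!x_43).
Either choice for x_22 ends in contradiction.
Either choice for x_11 ends in contradiction.
No assignment satisfies every clause.

No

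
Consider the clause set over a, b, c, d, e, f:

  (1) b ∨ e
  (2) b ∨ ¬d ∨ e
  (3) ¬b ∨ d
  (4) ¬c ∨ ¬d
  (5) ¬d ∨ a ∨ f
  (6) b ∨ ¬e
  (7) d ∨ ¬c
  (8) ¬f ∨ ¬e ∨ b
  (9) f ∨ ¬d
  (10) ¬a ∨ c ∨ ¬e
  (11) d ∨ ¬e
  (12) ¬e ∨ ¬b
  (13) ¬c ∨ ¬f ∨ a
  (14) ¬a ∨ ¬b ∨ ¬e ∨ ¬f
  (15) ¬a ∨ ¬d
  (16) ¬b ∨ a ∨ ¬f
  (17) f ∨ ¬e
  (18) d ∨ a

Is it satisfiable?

Unsatisfiable

Branch on b: set b = True.
(d) alone gives d = True.
(¬c) alone gives c = False.
(f) alone gives f = True.
(¬e) alone gives e = False.
(¬a) alone gives a = False.
That conflicts with the unit clause (a).
That branch fails; take b = False instead.
(e) alone gives e = True.
That conflicts with the unit clause (¬e).
Neither b = True nor b = False works.
No assignment satisfies every clause.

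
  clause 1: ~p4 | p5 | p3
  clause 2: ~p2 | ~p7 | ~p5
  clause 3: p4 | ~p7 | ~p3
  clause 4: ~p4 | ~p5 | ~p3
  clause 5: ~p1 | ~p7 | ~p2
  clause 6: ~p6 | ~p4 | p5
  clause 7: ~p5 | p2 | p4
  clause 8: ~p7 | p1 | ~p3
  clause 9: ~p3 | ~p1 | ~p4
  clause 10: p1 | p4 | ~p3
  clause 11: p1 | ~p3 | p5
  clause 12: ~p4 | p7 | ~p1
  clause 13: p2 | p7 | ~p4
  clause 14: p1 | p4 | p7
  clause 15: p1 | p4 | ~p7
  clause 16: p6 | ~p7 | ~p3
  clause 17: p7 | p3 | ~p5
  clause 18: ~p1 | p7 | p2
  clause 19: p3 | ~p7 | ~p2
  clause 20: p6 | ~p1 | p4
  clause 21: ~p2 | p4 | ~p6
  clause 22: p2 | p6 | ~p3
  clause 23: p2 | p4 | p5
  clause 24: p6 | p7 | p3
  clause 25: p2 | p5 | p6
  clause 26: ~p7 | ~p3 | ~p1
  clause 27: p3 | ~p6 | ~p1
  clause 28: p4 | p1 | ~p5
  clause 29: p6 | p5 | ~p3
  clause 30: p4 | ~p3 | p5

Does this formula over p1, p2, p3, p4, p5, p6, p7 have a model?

Yes, satisfiable

Branch on p4: set p4 = 1.
Branch on p5: set p5 = 1.
From the singleton clause (~p3), p3 = 0.
From the singleton clause (p7), p7 = 1.
From the singleton clause (~p2), p2 = 0.
Branch on p6: set p6 = 0.
No clause remains; p1 is free.
A satisfying assignment: p1=1; p2=0; p3=0; p4=1; p5=1; p6=0; p7=1.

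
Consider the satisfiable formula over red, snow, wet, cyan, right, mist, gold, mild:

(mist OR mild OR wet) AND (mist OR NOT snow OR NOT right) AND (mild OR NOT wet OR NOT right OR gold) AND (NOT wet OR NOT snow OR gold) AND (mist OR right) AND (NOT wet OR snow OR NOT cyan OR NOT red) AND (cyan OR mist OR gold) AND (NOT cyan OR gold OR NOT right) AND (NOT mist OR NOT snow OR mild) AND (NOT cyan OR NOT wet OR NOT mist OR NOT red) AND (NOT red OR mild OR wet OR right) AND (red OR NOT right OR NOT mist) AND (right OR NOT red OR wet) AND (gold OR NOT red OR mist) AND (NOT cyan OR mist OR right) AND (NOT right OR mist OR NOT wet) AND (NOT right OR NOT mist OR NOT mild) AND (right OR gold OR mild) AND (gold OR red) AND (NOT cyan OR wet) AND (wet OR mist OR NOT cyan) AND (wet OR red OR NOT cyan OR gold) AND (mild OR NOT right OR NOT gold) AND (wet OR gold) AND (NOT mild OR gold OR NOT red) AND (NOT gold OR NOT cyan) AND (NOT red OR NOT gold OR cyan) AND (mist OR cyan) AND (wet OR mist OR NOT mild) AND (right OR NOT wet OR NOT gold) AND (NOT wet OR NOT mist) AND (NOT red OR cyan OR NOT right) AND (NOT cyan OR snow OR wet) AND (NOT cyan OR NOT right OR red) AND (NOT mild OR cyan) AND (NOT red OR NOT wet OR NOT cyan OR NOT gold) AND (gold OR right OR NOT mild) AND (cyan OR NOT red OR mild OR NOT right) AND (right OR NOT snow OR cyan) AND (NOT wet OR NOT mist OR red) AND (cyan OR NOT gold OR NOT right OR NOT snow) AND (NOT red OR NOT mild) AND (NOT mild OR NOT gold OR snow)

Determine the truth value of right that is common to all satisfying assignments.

Suppose right = true.
Try mist = true.
Unit clause (red) forces red = true.
Unit clause (NOT mild) forces mild = false.
Unit clause (NOT snow) forces snow = false.
Unit clause (NOT gold) forces gold = false.
Unit clause (NOT wet) forces wet = false.
That conflicts with the unit clause (wet).
Undo mist and try mist = false.
Unit clause (NOT snow) forces snow = false.
Unit clause (NOT wet) forces wet = false.
Unit clause (mild) forces mild = true.
That conflicts with the unit clause (NOT mild).
Both values of mist lead to a conflict.
So every satisfying assignment has right = False.

False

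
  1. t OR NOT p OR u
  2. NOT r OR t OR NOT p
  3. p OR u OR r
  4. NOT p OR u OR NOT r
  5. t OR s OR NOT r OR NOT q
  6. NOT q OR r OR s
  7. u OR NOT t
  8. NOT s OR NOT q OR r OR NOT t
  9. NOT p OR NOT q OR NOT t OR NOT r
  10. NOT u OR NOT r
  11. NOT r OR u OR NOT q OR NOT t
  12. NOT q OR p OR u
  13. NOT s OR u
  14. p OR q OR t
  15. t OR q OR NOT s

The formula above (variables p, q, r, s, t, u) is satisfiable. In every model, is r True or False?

Suppose r = true.
The clause (NOT u) is unit, so u = false.
The clause (NOT p) is unit, so p = false.
The clause (NOT t) is unit, so t = false.
The clause (NOT q) is unit, so q = false.
But (q) is also a unit clause — contradiction.
So every satisfying assignment has r = False.

False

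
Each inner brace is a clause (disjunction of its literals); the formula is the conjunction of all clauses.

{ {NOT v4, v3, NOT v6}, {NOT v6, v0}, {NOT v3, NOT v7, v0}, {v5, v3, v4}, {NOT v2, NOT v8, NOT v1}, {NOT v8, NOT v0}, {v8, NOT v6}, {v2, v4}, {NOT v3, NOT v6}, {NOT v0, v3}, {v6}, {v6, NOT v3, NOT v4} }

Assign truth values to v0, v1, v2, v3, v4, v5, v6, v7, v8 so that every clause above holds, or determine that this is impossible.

UNSATISFIABLE

(v6) alone gives v6 = true.
(v0) alone gives v0 = true.
(NOT v8) alone gives v8 = false.
But (v8) is also a unit clause — contradiction.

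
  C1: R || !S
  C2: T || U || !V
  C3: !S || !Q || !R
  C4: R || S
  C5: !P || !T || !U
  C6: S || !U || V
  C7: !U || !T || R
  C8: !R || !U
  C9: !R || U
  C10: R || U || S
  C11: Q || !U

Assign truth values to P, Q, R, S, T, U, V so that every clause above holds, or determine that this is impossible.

Try R = true.
The clause (!U) is unit, so U = false.
Now (U) is unsatisfied and unit — conflict.
Undo R and try R = false.
The clause (!S) is unit, so S = false.
Now (S) is unsatisfied and unit — conflict.
Both values of R lead to a conflict.

UNSATISFIABLE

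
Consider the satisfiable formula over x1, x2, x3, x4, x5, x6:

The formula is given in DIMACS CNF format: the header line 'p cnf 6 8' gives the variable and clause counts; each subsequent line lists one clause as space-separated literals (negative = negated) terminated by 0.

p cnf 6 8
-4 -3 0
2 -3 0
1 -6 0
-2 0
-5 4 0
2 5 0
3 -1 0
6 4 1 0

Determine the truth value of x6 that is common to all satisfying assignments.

False

Suppose x6 = True.
From the singleton clause (x1), x1 = True.
From the singleton clause (¬x2), x2 = False.
From the singleton clause (¬x3), x3 = False.
But (x3) is also a unit clause — contradiction.
So every satisfying assignment has x6 = False.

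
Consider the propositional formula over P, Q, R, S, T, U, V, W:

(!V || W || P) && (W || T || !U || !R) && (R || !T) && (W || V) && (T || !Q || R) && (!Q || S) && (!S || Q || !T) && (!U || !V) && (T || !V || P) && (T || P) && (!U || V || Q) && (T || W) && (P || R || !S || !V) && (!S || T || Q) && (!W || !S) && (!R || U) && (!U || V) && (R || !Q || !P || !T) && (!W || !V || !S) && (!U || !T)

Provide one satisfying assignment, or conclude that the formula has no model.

Branch on R: set R = false.
The clause (!T) is unit, so T = false.
The clause (!Q) is unit, so Q = false.
The clause (P) is unit, so P = true.
The clause (W) is unit, so W = true.
The clause (!S) is unit, so S = false.
Branch on U: set U = false.
No clause remains; V is free.

P ↦ true,  Q ↦ false,  R ↦ false,  S ↦ false,  T ↦ false,  U ↦ false,  V ↦ true,  W ↦ true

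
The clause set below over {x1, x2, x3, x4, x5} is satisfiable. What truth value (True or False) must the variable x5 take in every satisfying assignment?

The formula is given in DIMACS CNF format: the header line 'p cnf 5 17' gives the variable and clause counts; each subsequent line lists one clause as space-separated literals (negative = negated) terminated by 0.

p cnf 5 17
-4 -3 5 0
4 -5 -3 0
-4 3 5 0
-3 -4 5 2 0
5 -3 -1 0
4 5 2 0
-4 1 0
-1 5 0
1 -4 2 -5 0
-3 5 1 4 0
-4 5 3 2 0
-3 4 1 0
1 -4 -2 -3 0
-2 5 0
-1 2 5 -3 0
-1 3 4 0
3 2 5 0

Suppose x5 = False.
From the singleton clause (¬x1), x1 = False.
From the singleton clause (¬x4), x4 = False.
From the singleton clause (x2), x2 = True.
That conflicts with the unit clause (¬x2).
So every satisfying assignment has x5 = True.

True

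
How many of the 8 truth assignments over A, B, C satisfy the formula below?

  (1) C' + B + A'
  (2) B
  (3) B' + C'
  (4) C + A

1

There are 2^3 = 8 truth assignments over (A, B, C).
Split on C. With C = 1, the clauses containing C are satisfied and C' drops from the rest; 0 of the 2^2 = 4 assignments to the other variables satisfy what remains.
With C = 0, by the same count on the reduced clause set, 1 assignment works.
Total: 0 + 1 = 1.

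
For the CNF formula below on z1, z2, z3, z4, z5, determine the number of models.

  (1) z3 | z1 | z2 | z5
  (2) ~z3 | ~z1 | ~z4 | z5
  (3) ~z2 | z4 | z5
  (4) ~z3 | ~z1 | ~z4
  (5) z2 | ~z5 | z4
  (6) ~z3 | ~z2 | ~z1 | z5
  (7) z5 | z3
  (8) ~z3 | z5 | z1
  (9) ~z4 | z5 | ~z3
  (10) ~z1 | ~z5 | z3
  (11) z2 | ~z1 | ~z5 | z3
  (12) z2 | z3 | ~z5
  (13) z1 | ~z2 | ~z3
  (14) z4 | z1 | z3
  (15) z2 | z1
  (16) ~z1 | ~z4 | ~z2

There are 2^5 = 32 truth assignments over (z1, z2, z3, z4, z5).
Split on z3. With z3 = 1, the clauses containing z3 are satisfied and ~z3 drops from the rest; 2 of the 2^4 = 16 assignments to the other variables satisfy what remains.
With z3 = 0, by the same count on the reduced clause set, 1 assignment works.
Total: 2 + 1 = 3.

3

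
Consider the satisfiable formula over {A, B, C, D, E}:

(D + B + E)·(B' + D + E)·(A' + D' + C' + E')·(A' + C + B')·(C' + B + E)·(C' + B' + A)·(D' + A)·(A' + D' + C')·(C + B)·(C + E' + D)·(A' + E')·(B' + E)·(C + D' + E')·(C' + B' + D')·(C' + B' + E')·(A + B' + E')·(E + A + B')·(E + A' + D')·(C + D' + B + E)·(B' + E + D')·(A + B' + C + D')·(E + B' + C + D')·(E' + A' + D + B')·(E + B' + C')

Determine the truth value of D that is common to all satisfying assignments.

Suppose D = 1.
Unit clause (A) forces A = 1.
Unit clause (C') forces C = 0.
Unit clause (B') forces B = 0.
Now (B) is unsatisfied and unit — conflict.
So every satisfying assignment has D = False.

False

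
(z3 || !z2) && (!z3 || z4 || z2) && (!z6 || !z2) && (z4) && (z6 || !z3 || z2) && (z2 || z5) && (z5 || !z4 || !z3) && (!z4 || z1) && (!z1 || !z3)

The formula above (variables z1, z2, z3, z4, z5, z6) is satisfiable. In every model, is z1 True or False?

True

Suppose z1 = false.
Unit clause (z4) forces z4 = true.
That conflicts with the unit clause (!z4).
So every satisfying assignment has z1 = True.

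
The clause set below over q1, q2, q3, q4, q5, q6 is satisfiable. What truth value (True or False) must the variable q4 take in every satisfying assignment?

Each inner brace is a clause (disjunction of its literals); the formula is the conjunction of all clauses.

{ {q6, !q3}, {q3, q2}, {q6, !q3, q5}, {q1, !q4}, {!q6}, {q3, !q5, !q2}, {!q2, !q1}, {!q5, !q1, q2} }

Suppose q4 = true.
The clause (q1) is unit, so q1 = true.
The clause (!q6) is unit, so q6 = false.
The clause (!q3) is unit, so q3 = false.
The clause (q2) is unit, so q2 = true.
Now (!q2) is unsatisfied and unit — conflict.
So every satisfying assignment has q4 = False.

False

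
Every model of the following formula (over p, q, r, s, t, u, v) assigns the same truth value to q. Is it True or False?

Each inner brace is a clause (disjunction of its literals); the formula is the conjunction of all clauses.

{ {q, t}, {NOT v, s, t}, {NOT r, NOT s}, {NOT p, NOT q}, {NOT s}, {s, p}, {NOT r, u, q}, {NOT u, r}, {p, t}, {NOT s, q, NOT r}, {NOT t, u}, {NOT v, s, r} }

Suppose q = true.
The clause (NOT p) is unit, so p = false.
The clause (NOT s) is unit, so s = false.
That conflicts with the unit clause (s).
So every satisfying assignment has q = False.

False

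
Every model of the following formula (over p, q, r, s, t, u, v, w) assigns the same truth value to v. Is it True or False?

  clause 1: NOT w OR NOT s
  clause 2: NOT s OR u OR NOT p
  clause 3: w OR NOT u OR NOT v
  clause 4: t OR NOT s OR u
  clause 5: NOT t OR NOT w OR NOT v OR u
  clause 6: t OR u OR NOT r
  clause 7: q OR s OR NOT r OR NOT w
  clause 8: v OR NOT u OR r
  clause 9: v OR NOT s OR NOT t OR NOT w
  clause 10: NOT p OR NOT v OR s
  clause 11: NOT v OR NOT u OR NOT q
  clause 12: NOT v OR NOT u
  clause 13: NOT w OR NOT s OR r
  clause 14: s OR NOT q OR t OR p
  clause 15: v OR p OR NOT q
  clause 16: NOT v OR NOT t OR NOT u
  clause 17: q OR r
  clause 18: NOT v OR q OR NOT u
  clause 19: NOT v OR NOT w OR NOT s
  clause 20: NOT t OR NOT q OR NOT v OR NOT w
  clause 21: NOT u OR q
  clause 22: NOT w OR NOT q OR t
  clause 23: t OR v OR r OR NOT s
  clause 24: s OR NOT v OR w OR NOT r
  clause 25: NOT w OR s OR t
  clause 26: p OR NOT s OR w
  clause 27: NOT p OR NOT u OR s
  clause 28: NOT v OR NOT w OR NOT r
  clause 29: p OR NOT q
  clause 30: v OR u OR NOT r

Suppose v = true.
Unit clause (NOT u) forces u = false.
Case w = false:
Case s = false:
Unit clause (NOT p) forces p = false.
Unit clause (NOT r) forces r = false.
Unit clause (q) forces q = true.
But (NOT q) is also a unit clause — contradiction.
Backtrack on s: now try s = true.
Unit clause (NOT p) forces p = false.
But (p) is also a unit clause — contradiction.
Either choice for s ends in contradiction.
Backtrack on w: now try w = true.
Unit clause (NOT s) forces s = false.
Unit clause (NOT t) forces t = false.
But (t) is also a unit clause — contradiction.
Either choice for w ends in contradiction.
So every satisfying assignment has v = False.

False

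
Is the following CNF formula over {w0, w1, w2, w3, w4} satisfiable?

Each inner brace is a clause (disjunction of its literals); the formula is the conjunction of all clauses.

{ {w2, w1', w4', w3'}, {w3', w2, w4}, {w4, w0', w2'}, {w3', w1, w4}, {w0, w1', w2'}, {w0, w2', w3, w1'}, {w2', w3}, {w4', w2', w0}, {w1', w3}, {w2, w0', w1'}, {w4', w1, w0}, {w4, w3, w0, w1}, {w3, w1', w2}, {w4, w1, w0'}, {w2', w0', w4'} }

Yes

Suppose w2 = 0.
Suppose w3 = 0.
(w1') alone gives w1 = 0.
Suppose w4 = 1.
(w0) alone gives w0 = 1.
Every clause now holds.
A satisfying assignment: w0: 1,  w1: 0,  w2: 0,  w3: 0,  w4: 1.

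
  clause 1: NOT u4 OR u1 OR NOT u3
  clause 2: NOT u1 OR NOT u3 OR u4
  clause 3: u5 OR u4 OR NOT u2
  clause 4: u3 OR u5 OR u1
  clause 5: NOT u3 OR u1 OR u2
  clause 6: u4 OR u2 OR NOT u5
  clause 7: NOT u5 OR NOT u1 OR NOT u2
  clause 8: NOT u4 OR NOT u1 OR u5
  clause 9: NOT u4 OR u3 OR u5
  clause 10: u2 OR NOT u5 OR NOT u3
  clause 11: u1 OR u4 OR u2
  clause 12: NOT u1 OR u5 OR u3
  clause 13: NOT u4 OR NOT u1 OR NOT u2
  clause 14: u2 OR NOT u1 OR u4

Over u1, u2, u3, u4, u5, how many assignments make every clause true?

5

There are 2^5 = 32 truth assignments over (u1, u2, u3, u4, u5).
Split on u3. With u3 = true, the clauses containing u3 are satisfied and NOT u3 drops from the rest; 1 of the 2^4 = 16 assignments to the other variables satisfy what remains.
With u3 = false, by the same count on the reduced clause set, 4 assignments work.
(One model: u1=F, u2=F, u3=F, u4=T, u5=T.)
Total: 1 + 4 = 5.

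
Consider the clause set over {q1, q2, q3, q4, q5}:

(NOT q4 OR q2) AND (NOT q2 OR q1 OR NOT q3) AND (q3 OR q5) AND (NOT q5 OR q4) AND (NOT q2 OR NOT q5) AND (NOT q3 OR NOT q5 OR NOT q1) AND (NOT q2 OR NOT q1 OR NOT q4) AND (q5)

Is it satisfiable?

No, unsatisfiable

From the singleton clause (q5), q5 = true.
From the singleton clause (q4), q4 = true.
From the singleton clause (q2), q2 = true.
That conflicts with the unit clause (NOT q2).
No assignment satisfies every clause.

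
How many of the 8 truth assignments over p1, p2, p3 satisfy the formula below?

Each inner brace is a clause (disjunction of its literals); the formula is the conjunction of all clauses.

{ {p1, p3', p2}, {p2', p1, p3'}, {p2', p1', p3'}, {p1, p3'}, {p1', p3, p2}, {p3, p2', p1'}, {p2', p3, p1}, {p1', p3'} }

1

There are 2^3 = 8 truth assignments over (p1, p2, p3).
Check each against the 8 clauses (columns in the order p1, p2, p3):
  F F F  ✓ satisfies all
  F F T  ✗ fails (p1 + p3' + p2)
  F T F  ✗ fails (p2' + p3 + p1)
  F T T  ✗ fails (p2' + p1 + p3')
  T F F  ✗ fails (p1' + p3 + p2)
  T F T  ✗ fails (p1' + p3')
  T T F  ✗ fails (p3 + p2' + p1')
  T T T  ✗ fails (p2' + p1' + p3')
1 of the 8 rows is a model.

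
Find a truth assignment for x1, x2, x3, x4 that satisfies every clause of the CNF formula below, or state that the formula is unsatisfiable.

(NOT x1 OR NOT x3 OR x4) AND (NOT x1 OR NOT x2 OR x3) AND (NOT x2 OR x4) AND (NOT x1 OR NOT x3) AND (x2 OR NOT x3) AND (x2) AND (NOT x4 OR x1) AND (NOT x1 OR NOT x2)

UNSATISFIABLE

From the singleton clause (x2), x2 = true.
From the singleton clause (x4), x4 = true.
From the singleton clause (x1), x1 = true.
Now (NOT x1) is unsatisfied and unit — conflict.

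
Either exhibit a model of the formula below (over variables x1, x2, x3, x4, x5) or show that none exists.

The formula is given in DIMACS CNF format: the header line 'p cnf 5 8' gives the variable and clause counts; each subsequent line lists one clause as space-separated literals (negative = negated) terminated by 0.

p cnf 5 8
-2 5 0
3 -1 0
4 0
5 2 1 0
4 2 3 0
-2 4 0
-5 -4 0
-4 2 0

UNSATISFIABLE

(x4) alone gives x4 = True.
(¬x5) alone gives x5 = False.
(¬x2) alone gives x2 = False.
Now (x2) is unsatisfied and unit — conflict.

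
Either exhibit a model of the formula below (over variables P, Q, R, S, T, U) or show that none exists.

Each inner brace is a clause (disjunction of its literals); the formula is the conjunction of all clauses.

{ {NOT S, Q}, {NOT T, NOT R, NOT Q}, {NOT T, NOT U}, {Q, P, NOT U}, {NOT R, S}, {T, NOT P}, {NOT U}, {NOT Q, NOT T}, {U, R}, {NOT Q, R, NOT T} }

P=false, Q=true, R=true, S=true, T=false, U=false

(NOT U) alone gives U = false.
(R) alone gives R = true.
(S) alone gives S = true.
(Q) alone gives Q = true.
(NOT T) alone gives T = false.
(NOT P) alone gives P = false.
All clauses are satisfied.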